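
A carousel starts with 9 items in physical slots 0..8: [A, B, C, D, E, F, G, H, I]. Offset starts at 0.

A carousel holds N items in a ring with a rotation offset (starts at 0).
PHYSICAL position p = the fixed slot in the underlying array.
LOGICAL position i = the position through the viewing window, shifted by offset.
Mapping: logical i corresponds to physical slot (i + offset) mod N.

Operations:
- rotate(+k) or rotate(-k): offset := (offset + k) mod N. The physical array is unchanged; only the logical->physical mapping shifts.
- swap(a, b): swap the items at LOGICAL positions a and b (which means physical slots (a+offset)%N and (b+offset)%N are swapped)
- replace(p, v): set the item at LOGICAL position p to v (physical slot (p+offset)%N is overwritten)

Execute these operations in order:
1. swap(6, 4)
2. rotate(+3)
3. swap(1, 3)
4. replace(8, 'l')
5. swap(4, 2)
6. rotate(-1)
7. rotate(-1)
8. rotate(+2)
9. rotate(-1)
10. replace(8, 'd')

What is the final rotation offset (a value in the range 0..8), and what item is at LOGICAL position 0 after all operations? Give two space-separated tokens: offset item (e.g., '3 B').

After op 1 (swap(6, 4)): offset=0, physical=[A,B,C,D,G,F,E,H,I], logical=[A,B,C,D,G,F,E,H,I]
After op 2 (rotate(+3)): offset=3, physical=[A,B,C,D,G,F,E,H,I], logical=[D,G,F,E,H,I,A,B,C]
After op 3 (swap(1, 3)): offset=3, physical=[A,B,C,D,E,F,G,H,I], logical=[D,E,F,G,H,I,A,B,C]
After op 4 (replace(8, 'l')): offset=3, physical=[A,B,l,D,E,F,G,H,I], logical=[D,E,F,G,H,I,A,B,l]
After op 5 (swap(4, 2)): offset=3, physical=[A,B,l,D,E,H,G,F,I], logical=[D,E,H,G,F,I,A,B,l]
After op 6 (rotate(-1)): offset=2, physical=[A,B,l,D,E,H,G,F,I], logical=[l,D,E,H,G,F,I,A,B]
After op 7 (rotate(-1)): offset=1, physical=[A,B,l,D,E,H,G,F,I], logical=[B,l,D,E,H,G,F,I,A]
After op 8 (rotate(+2)): offset=3, physical=[A,B,l,D,E,H,G,F,I], logical=[D,E,H,G,F,I,A,B,l]
After op 9 (rotate(-1)): offset=2, physical=[A,B,l,D,E,H,G,F,I], logical=[l,D,E,H,G,F,I,A,B]
After op 10 (replace(8, 'd')): offset=2, physical=[A,d,l,D,E,H,G,F,I], logical=[l,D,E,H,G,F,I,A,d]

Answer: 2 l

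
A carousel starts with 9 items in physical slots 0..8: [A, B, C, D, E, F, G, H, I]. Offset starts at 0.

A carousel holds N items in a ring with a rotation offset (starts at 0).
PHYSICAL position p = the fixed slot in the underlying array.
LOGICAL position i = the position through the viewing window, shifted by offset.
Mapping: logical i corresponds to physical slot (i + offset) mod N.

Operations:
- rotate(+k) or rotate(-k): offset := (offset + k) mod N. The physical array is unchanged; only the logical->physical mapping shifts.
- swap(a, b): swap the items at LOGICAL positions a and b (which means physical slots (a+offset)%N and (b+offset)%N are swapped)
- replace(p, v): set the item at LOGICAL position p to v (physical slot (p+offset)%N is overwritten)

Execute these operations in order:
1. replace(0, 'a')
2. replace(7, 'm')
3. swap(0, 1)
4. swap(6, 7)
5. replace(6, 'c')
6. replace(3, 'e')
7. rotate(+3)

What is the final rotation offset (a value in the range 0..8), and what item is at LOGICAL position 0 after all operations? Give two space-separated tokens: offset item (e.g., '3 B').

After op 1 (replace(0, 'a')): offset=0, physical=[a,B,C,D,E,F,G,H,I], logical=[a,B,C,D,E,F,G,H,I]
After op 2 (replace(7, 'm')): offset=0, physical=[a,B,C,D,E,F,G,m,I], logical=[a,B,C,D,E,F,G,m,I]
After op 3 (swap(0, 1)): offset=0, physical=[B,a,C,D,E,F,G,m,I], logical=[B,a,C,D,E,F,G,m,I]
After op 4 (swap(6, 7)): offset=0, physical=[B,a,C,D,E,F,m,G,I], logical=[B,a,C,D,E,F,m,G,I]
After op 5 (replace(6, 'c')): offset=0, physical=[B,a,C,D,E,F,c,G,I], logical=[B,a,C,D,E,F,c,G,I]
After op 6 (replace(3, 'e')): offset=0, physical=[B,a,C,e,E,F,c,G,I], logical=[B,a,C,e,E,F,c,G,I]
After op 7 (rotate(+3)): offset=3, physical=[B,a,C,e,E,F,c,G,I], logical=[e,E,F,c,G,I,B,a,C]

Answer: 3 e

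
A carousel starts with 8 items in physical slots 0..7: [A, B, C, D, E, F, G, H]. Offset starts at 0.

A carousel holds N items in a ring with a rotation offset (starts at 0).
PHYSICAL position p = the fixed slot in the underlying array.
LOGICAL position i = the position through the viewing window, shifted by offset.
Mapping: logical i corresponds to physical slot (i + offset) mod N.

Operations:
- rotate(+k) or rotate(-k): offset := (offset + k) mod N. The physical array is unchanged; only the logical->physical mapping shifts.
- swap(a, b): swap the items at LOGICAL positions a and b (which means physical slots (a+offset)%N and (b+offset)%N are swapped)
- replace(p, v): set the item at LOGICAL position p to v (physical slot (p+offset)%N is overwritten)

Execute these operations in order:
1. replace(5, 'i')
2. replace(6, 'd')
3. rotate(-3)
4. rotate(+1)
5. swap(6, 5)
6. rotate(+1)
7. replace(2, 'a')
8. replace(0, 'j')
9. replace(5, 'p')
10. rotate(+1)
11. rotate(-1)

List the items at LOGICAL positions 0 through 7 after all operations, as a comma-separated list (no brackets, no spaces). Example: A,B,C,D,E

After op 1 (replace(5, 'i')): offset=0, physical=[A,B,C,D,E,i,G,H], logical=[A,B,C,D,E,i,G,H]
After op 2 (replace(6, 'd')): offset=0, physical=[A,B,C,D,E,i,d,H], logical=[A,B,C,D,E,i,d,H]
After op 3 (rotate(-3)): offset=5, physical=[A,B,C,D,E,i,d,H], logical=[i,d,H,A,B,C,D,E]
After op 4 (rotate(+1)): offset=6, physical=[A,B,C,D,E,i,d,H], logical=[d,H,A,B,C,D,E,i]
After op 5 (swap(6, 5)): offset=6, physical=[A,B,C,E,D,i,d,H], logical=[d,H,A,B,C,E,D,i]
After op 6 (rotate(+1)): offset=7, physical=[A,B,C,E,D,i,d,H], logical=[H,A,B,C,E,D,i,d]
After op 7 (replace(2, 'a')): offset=7, physical=[A,a,C,E,D,i,d,H], logical=[H,A,a,C,E,D,i,d]
After op 8 (replace(0, 'j')): offset=7, physical=[A,a,C,E,D,i,d,j], logical=[j,A,a,C,E,D,i,d]
After op 9 (replace(5, 'p')): offset=7, physical=[A,a,C,E,p,i,d,j], logical=[j,A,a,C,E,p,i,d]
After op 10 (rotate(+1)): offset=0, physical=[A,a,C,E,p,i,d,j], logical=[A,a,C,E,p,i,d,j]
After op 11 (rotate(-1)): offset=7, physical=[A,a,C,E,p,i,d,j], logical=[j,A,a,C,E,p,i,d]

Answer: j,A,a,C,E,p,i,d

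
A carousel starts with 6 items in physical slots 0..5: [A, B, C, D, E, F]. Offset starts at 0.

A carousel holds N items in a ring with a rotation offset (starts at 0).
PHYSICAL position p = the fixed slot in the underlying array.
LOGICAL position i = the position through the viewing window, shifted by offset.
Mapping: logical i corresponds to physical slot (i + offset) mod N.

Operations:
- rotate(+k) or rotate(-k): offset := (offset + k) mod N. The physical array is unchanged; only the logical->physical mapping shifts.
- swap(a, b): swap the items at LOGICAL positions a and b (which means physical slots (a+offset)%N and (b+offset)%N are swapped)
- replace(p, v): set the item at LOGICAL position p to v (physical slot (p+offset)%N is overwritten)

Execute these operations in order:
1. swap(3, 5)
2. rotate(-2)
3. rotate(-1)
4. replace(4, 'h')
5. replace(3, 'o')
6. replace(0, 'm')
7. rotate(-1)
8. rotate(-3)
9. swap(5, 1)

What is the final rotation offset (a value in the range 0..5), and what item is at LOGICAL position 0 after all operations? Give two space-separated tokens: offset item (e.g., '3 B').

After op 1 (swap(3, 5)): offset=0, physical=[A,B,C,F,E,D], logical=[A,B,C,F,E,D]
After op 2 (rotate(-2)): offset=4, physical=[A,B,C,F,E,D], logical=[E,D,A,B,C,F]
After op 3 (rotate(-1)): offset=3, physical=[A,B,C,F,E,D], logical=[F,E,D,A,B,C]
After op 4 (replace(4, 'h')): offset=3, physical=[A,h,C,F,E,D], logical=[F,E,D,A,h,C]
After op 5 (replace(3, 'o')): offset=3, physical=[o,h,C,F,E,D], logical=[F,E,D,o,h,C]
After op 6 (replace(0, 'm')): offset=3, physical=[o,h,C,m,E,D], logical=[m,E,D,o,h,C]
After op 7 (rotate(-1)): offset=2, physical=[o,h,C,m,E,D], logical=[C,m,E,D,o,h]
After op 8 (rotate(-3)): offset=5, physical=[o,h,C,m,E,D], logical=[D,o,h,C,m,E]
After op 9 (swap(5, 1)): offset=5, physical=[E,h,C,m,o,D], logical=[D,E,h,C,m,o]

Answer: 5 D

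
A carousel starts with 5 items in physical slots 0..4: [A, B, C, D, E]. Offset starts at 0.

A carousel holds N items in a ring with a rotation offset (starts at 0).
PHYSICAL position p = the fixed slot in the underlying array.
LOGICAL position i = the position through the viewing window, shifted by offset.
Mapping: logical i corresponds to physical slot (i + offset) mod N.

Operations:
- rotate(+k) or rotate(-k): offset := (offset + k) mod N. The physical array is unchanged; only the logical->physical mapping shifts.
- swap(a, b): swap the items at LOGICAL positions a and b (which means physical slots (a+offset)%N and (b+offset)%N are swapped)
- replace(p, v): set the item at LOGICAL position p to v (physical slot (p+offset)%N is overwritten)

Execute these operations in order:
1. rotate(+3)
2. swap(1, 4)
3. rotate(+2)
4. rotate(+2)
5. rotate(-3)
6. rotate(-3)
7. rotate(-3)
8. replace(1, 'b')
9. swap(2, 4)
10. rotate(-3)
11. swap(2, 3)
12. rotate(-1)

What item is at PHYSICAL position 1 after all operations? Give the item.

After op 1 (rotate(+3)): offset=3, physical=[A,B,C,D,E], logical=[D,E,A,B,C]
After op 2 (swap(1, 4)): offset=3, physical=[A,B,E,D,C], logical=[D,C,A,B,E]
After op 3 (rotate(+2)): offset=0, physical=[A,B,E,D,C], logical=[A,B,E,D,C]
After op 4 (rotate(+2)): offset=2, physical=[A,B,E,D,C], logical=[E,D,C,A,B]
After op 5 (rotate(-3)): offset=4, physical=[A,B,E,D,C], logical=[C,A,B,E,D]
After op 6 (rotate(-3)): offset=1, physical=[A,B,E,D,C], logical=[B,E,D,C,A]
After op 7 (rotate(-3)): offset=3, physical=[A,B,E,D,C], logical=[D,C,A,B,E]
After op 8 (replace(1, 'b')): offset=3, physical=[A,B,E,D,b], logical=[D,b,A,B,E]
After op 9 (swap(2, 4)): offset=3, physical=[E,B,A,D,b], logical=[D,b,E,B,A]
After op 10 (rotate(-3)): offset=0, physical=[E,B,A,D,b], logical=[E,B,A,D,b]
After op 11 (swap(2, 3)): offset=0, physical=[E,B,D,A,b], logical=[E,B,D,A,b]
After op 12 (rotate(-1)): offset=4, physical=[E,B,D,A,b], logical=[b,E,B,D,A]

Answer: B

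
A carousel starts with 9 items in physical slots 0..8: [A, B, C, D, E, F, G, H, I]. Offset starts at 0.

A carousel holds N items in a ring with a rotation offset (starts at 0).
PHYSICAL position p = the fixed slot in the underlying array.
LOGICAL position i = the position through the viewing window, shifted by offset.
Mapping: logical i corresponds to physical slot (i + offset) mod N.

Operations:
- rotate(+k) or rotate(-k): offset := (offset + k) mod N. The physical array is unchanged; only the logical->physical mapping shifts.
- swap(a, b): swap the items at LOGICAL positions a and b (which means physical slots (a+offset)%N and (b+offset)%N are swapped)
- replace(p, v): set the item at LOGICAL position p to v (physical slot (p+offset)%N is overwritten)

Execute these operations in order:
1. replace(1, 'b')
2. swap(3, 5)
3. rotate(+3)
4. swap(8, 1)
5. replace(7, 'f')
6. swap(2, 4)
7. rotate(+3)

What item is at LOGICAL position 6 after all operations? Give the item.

Answer: F

Derivation:
After op 1 (replace(1, 'b')): offset=0, physical=[A,b,C,D,E,F,G,H,I], logical=[A,b,C,D,E,F,G,H,I]
After op 2 (swap(3, 5)): offset=0, physical=[A,b,C,F,E,D,G,H,I], logical=[A,b,C,F,E,D,G,H,I]
After op 3 (rotate(+3)): offset=3, physical=[A,b,C,F,E,D,G,H,I], logical=[F,E,D,G,H,I,A,b,C]
After op 4 (swap(8, 1)): offset=3, physical=[A,b,E,F,C,D,G,H,I], logical=[F,C,D,G,H,I,A,b,E]
After op 5 (replace(7, 'f')): offset=3, physical=[A,f,E,F,C,D,G,H,I], logical=[F,C,D,G,H,I,A,f,E]
After op 6 (swap(2, 4)): offset=3, physical=[A,f,E,F,C,H,G,D,I], logical=[F,C,H,G,D,I,A,f,E]
After op 7 (rotate(+3)): offset=6, physical=[A,f,E,F,C,H,G,D,I], logical=[G,D,I,A,f,E,F,C,H]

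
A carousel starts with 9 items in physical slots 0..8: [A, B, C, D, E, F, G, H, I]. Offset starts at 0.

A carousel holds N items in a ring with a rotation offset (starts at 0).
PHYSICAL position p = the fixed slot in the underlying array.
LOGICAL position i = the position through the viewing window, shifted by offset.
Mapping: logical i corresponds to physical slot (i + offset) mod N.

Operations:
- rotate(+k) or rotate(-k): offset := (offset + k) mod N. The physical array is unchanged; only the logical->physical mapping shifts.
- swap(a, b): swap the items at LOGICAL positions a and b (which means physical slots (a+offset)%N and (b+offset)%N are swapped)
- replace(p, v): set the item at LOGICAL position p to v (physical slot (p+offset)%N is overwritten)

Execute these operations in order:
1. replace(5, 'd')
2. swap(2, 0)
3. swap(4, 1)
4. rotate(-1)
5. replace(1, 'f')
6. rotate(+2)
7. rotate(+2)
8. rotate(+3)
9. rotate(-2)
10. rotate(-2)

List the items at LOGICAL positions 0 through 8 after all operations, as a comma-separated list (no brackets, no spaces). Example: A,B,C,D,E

Answer: A,D,B,d,G,H,I,f,E

Derivation:
After op 1 (replace(5, 'd')): offset=0, physical=[A,B,C,D,E,d,G,H,I], logical=[A,B,C,D,E,d,G,H,I]
After op 2 (swap(2, 0)): offset=0, physical=[C,B,A,D,E,d,G,H,I], logical=[C,B,A,D,E,d,G,H,I]
After op 3 (swap(4, 1)): offset=0, physical=[C,E,A,D,B,d,G,H,I], logical=[C,E,A,D,B,d,G,H,I]
After op 4 (rotate(-1)): offset=8, physical=[C,E,A,D,B,d,G,H,I], logical=[I,C,E,A,D,B,d,G,H]
After op 5 (replace(1, 'f')): offset=8, physical=[f,E,A,D,B,d,G,H,I], logical=[I,f,E,A,D,B,d,G,H]
After op 6 (rotate(+2)): offset=1, physical=[f,E,A,D,B,d,G,H,I], logical=[E,A,D,B,d,G,H,I,f]
After op 7 (rotate(+2)): offset=3, physical=[f,E,A,D,B,d,G,H,I], logical=[D,B,d,G,H,I,f,E,A]
After op 8 (rotate(+3)): offset=6, physical=[f,E,A,D,B,d,G,H,I], logical=[G,H,I,f,E,A,D,B,d]
After op 9 (rotate(-2)): offset=4, physical=[f,E,A,D,B,d,G,H,I], logical=[B,d,G,H,I,f,E,A,D]
After op 10 (rotate(-2)): offset=2, physical=[f,E,A,D,B,d,G,H,I], logical=[A,D,B,d,G,H,I,f,E]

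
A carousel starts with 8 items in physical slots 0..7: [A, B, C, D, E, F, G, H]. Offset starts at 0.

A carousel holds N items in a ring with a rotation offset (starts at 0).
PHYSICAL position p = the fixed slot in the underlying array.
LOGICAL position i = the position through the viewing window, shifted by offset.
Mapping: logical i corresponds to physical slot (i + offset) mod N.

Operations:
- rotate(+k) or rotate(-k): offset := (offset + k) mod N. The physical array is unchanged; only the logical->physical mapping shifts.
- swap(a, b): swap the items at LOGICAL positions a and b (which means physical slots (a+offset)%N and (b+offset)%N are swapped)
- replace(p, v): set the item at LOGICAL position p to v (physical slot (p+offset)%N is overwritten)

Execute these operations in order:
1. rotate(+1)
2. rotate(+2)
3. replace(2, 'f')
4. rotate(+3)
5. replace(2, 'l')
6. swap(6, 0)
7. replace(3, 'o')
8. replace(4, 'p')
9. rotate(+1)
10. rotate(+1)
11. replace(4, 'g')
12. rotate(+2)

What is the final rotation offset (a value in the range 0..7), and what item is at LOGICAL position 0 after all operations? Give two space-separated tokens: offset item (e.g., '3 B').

After op 1 (rotate(+1)): offset=1, physical=[A,B,C,D,E,F,G,H], logical=[B,C,D,E,F,G,H,A]
After op 2 (rotate(+2)): offset=3, physical=[A,B,C,D,E,F,G,H], logical=[D,E,F,G,H,A,B,C]
After op 3 (replace(2, 'f')): offset=3, physical=[A,B,C,D,E,f,G,H], logical=[D,E,f,G,H,A,B,C]
After op 4 (rotate(+3)): offset=6, physical=[A,B,C,D,E,f,G,H], logical=[G,H,A,B,C,D,E,f]
After op 5 (replace(2, 'l')): offset=6, physical=[l,B,C,D,E,f,G,H], logical=[G,H,l,B,C,D,E,f]
After op 6 (swap(6, 0)): offset=6, physical=[l,B,C,D,G,f,E,H], logical=[E,H,l,B,C,D,G,f]
After op 7 (replace(3, 'o')): offset=6, physical=[l,o,C,D,G,f,E,H], logical=[E,H,l,o,C,D,G,f]
After op 8 (replace(4, 'p')): offset=6, physical=[l,o,p,D,G,f,E,H], logical=[E,H,l,o,p,D,G,f]
After op 9 (rotate(+1)): offset=7, physical=[l,o,p,D,G,f,E,H], logical=[H,l,o,p,D,G,f,E]
After op 10 (rotate(+1)): offset=0, physical=[l,o,p,D,G,f,E,H], logical=[l,o,p,D,G,f,E,H]
After op 11 (replace(4, 'g')): offset=0, physical=[l,o,p,D,g,f,E,H], logical=[l,o,p,D,g,f,E,H]
After op 12 (rotate(+2)): offset=2, physical=[l,o,p,D,g,f,E,H], logical=[p,D,g,f,E,H,l,o]

Answer: 2 p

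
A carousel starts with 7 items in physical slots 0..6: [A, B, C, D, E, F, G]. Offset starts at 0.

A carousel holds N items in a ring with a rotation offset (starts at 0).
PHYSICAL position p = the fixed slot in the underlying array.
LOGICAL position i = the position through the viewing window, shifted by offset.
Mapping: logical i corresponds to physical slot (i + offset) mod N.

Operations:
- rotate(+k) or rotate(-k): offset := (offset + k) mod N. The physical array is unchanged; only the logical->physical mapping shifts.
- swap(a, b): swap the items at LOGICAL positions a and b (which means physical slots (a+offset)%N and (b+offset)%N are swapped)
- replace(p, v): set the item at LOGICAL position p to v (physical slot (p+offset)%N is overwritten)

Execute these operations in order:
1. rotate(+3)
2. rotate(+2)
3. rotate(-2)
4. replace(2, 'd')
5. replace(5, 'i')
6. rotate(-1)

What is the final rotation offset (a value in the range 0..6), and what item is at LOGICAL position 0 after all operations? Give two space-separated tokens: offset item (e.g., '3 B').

After op 1 (rotate(+3)): offset=3, physical=[A,B,C,D,E,F,G], logical=[D,E,F,G,A,B,C]
After op 2 (rotate(+2)): offset=5, physical=[A,B,C,D,E,F,G], logical=[F,G,A,B,C,D,E]
After op 3 (rotate(-2)): offset=3, physical=[A,B,C,D,E,F,G], logical=[D,E,F,G,A,B,C]
After op 4 (replace(2, 'd')): offset=3, physical=[A,B,C,D,E,d,G], logical=[D,E,d,G,A,B,C]
After op 5 (replace(5, 'i')): offset=3, physical=[A,i,C,D,E,d,G], logical=[D,E,d,G,A,i,C]
After op 6 (rotate(-1)): offset=2, physical=[A,i,C,D,E,d,G], logical=[C,D,E,d,G,A,i]

Answer: 2 C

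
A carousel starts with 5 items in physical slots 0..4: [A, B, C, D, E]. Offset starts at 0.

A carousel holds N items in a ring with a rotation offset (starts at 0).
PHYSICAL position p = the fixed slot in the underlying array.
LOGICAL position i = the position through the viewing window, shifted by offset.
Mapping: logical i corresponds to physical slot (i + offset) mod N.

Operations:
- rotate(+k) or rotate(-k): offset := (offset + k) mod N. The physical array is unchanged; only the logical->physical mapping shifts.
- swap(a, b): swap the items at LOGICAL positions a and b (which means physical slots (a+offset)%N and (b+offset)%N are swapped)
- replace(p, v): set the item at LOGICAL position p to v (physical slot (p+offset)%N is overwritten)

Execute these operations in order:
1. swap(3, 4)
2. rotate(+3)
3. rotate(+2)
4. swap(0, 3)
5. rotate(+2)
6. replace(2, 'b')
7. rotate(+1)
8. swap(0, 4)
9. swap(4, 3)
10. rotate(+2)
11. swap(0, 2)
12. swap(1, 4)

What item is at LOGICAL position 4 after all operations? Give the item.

After op 1 (swap(3, 4)): offset=0, physical=[A,B,C,E,D], logical=[A,B,C,E,D]
After op 2 (rotate(+3)): offset=3, physical=[A,B,C,E,D], logical=[E,D,A,B,C]
After op 3 (rotate(+2)): offset=0, physical=[A,B,C,E,D], logical=[A,B,C,E,D]
After op 4 (swap(0, 3)): offset=0, physical=[E,B,C,A,D], logical=[E,B,C,A,D]
After op 5 (rotate(+2)): offset=2, physical=[E,B,C,A,D], logical=[C,A,D,E,B]
After op 6 (replace(2, 'b')): offset=2, physical=[E,B,C,A,b], logical=[C,A,b,E,B]
After op 7 (rotate(+1)): offset=3, physical=[E,B,C,A,b], logical=[A,b,E,B,C]
After op 8 (swap(0, 4)): offset=3, physical=[E,B,A,C,b], logical=[C,b,E,B,A]
After op 9 (swap(4, 3)): offset=3, physical=[E,A,B,C,b], logical=[C,b,E,A,B]
After op 10 (rotate(+2)): offset=0, physical=[E,A,B,C,b], logical=[E,A,B,C,b]
After op 11 (swap(0, 2)): offset=0, physical=[B,A,E,C,b], logical=[B,A,E,C,b]
After op 12 (swap(1, 4)): offset=0, physical=[B,b,E,C,A], logical=[B,b,E,C,A]

Answer: A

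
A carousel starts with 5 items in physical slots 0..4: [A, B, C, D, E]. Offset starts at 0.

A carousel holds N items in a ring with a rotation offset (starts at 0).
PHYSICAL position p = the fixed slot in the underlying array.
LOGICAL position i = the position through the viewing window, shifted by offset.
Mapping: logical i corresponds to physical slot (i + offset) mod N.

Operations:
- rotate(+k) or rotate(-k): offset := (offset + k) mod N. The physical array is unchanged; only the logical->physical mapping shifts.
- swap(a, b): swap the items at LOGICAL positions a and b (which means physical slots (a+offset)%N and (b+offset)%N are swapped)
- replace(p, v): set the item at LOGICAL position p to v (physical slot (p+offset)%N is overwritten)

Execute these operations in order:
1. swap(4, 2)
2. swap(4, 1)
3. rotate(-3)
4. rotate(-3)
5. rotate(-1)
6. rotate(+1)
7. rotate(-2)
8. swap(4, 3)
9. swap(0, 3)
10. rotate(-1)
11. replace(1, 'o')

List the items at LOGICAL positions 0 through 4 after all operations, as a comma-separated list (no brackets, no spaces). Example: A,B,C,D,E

After op 1 (swap(4, 2)): offset=0, physical=[A,B,E,D,C], logical=[A,B,E,D,C]
After op 2 (swap(4, 1)): offset=0, physical=[A,C,E,D,B], logical=[A,C,E,D,B]
After op 3 (rotate(-3)): offset=2, physical=[A,C,E,D,B], logical=[E,D,B,A,C]
After op 4 (rotate(-3)): offset=4, physical=[A,C,E,D,B], logical=[B,A,C,E,D]
After op 5 (rotate(-1)): offset=3, physical=[A,C,E,D,B], logical=[D,B,A,C,E]
After op 6 (rotate(+1)): offset=4, physical=[A,C,E,D,B], logical=[B,A,C,E,D]
After op 7 (rotate(-2)): offset=2, physical=[A,C,E,D,B], logical=[E,D,B,A,C]
After op 8 (swap(4, 3)): offset=2, physical=[C,A,E,D,B], logical=[E,D,B,C,A]
After op 9 (swap(0, 3)): offset=2, physical=[E,A,C,D,B], logical=[C,D,B,E,A]
After op 10 (rotate(-1)): offset=1, physical=[E,A,C,D,B], logical=[A,C,D,B,E]
After op 11 (replace(1, 'o')): offset=1, physical=[E,A,o,D,B], logical=[A,o,D,B,E]

Answer: A,o,D,B,E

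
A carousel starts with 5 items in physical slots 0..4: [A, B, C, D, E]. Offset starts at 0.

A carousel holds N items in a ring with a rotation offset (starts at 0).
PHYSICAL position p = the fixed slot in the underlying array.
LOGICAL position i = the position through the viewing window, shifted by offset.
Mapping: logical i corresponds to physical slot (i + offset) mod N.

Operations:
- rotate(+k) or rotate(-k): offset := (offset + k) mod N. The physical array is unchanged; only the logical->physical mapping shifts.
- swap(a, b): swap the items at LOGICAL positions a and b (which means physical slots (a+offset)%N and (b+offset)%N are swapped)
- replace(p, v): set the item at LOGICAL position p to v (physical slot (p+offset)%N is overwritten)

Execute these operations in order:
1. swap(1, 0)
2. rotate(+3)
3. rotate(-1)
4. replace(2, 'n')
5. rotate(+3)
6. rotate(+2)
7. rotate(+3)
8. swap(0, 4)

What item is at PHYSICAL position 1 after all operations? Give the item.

Answer: A

Derivation:
After op 1 (swap(1, 0)): offset=0, physical=[B,A,C,D,E], logical=[B,A,C,D,E]
After op 2 (rotate(+3)): offset=3, physical=[B,A,C,D,E], logical=[D,E,B,A,C]
After op 3 (rotate(-1)): offset=2, physical=[B,A,C,D,E], logical=[C,D,E,B,A]
After op 4 (replace(2, 'n')): offset=2, physical=[B,A,C,D,n], logical=[C,D,n,B,A]
After op 5 (rotate(+3)): offset=0, physical=[B,A,C,D,n], logical=[B,A,C,D,n]
After op 6 (rotate(+2)): offset=2, physical=[B,A,C,D,n], logical=[C,D,n,B,A]
After op 7 (rotate(+3)): offset=0, physical=[B,A,C,D,n], logical=[B,A,C,D,n]
After op 8 (swap(0, 4)): offset=0, physical=[n,A,C,D,B], logical=[n,A,C,D,B]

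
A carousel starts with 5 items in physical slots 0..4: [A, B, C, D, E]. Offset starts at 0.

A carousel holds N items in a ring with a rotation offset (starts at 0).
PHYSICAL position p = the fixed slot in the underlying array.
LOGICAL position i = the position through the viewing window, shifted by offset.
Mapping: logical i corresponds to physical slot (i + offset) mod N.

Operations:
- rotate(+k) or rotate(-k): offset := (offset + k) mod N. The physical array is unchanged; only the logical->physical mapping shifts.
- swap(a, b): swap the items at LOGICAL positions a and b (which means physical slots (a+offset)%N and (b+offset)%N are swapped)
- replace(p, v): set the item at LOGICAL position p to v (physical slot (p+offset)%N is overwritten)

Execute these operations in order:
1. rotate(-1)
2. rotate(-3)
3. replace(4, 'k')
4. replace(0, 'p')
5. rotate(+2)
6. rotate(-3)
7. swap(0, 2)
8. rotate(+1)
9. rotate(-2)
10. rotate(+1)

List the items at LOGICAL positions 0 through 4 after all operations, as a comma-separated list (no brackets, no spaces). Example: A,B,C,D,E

Answer: C,p,k,D,E

Derivation:
After op 1 (rotate(-1)): offset=4, physical=[A,B,C,D,E], logical=[E,A,B,C,D]
After op 2 (rotate(-3)): offset=1, physical=[A,B,C,D,E], logical=[B,C,D,E,A]
After op 3 (replace(4, 'k')): offset=1, physical=[k,B,C,D,E], logical=[B,C,D,E,k]
After op 4 (replace(0, 'p')): offset=1, physical=[k,p,C,D,E], logical=[p,C,D,E,k]
After op 5 (rotate(+2)): offset=3, physical=[k,p,C,D,E], logical=[D,E,k,p,C]
After op 6 (rotate(-3)): offset=0, physical=[k,p,C,D,E], logical=[k,p,C,D,E]
After op 7 (swap(0, 2)): offset=0, physical=[C,p,k,D,E], logical=[C,p,k,D,E]
After op 8 (rotate(+1)): offset=1, physical=[C,p,k,D,E], logical=[p,k,D,E,C]
After op 9 (rotate(-2)): offset=4, physical=[C,p,k,D,E], logical=[E,C,p,k,D]
After op 10 (rotate(+1)): offset=0, physical=[C,p,k,D,E], logical=[C,p,k,D,E]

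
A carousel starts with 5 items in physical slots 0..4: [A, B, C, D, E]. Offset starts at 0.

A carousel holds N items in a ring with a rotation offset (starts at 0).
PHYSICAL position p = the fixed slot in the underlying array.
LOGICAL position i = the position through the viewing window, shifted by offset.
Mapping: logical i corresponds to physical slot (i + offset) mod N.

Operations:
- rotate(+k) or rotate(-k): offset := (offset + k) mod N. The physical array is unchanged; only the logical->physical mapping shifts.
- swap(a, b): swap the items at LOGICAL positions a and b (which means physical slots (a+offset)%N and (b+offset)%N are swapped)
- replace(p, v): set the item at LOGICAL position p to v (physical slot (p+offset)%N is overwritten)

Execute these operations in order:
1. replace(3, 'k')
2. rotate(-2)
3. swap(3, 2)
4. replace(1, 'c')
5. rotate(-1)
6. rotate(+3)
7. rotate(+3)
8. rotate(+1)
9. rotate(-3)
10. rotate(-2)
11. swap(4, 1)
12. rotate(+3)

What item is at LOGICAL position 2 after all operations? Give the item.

Answer: c

Derivation:
After op 1 (replace(3, 'k')): offset=0, physical=[A,B,C,k,E], logical=[A,B,C,k,E]
After op 2 (rotate(-2)): offset=3, physical=[A,B,C,k,E], logical=[k,E,A,B,C]
After op 3 (swap(3, 2)): offset=3, physical=[B,A,C,k,E], logical=[k,E,B,A,C]
After op 4 (replace(1, 'c')): offset=3, physical=[B,A,C,k,c], logical=[k,c,B,A,C]
After op 5 (rotate(-1)): offset=2, physical=[B,A,C,k,c], logical=[C,k,c,B,A]
After op 6 (rotate(+3)): offset=0, physical=[B,A,C,k,c], logical=[B,A,C,k,c]
After op 7 (rotate(+3)): offset=3, physical=[B,A,C,k,c], logical=[k,c,B,A,C]
After op 8 (rotate(+1)): offset=4, physical=[B,A,C,k,c], logical=[c,B,A,C,k]
After op 9 (rotate(-3)): offset=1, physical=[B,A,C,k,c], logical=[A,C,k,c,B]
After op 10 (rotate(-2)): offset=4, physical=[B,A,C,k,c], logical=[c,B,A,C,k]
After op 11 (swap(4, 1)): offset=4, physical=[k,A,C,B,c], logical=[c,k,A,C,B]
After op 12 (rotate(+3)): offset=2, physical=[k,A,C,B,c], logical=[C,B,c,k,A]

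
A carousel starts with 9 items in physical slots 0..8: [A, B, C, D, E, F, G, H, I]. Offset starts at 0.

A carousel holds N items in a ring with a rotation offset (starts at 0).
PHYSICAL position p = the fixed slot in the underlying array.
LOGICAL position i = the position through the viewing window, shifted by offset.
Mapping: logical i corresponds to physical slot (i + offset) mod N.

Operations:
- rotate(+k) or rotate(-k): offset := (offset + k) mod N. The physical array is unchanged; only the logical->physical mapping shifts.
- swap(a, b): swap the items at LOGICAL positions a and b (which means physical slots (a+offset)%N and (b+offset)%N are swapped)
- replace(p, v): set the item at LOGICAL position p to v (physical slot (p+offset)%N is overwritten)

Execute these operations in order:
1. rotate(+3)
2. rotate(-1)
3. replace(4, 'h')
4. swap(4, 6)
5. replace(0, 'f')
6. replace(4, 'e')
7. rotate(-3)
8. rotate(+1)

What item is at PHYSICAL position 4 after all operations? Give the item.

Answer: E

Derivation:
After op 1 (rotate(+3)): offset=3, physical=[A,B,C,D,E,F,G,H,I], logical=[D,E,F,G,H,I,A,B,C]
After op 2 (rotate(-1)): offset=2, physical=[A,B,C,D,E,F,G,H,I], logical=[C,D,E,F,G,H,I,A,B]
After op 3 (replace(4, 'h')): offset=2, physical=[A,B,C,D,E,F,h,H,I], logical=[C,D,E,F,h,H,I,A,B]
After op 4 (swap(4, 6)): offset=2, physical=[A,B,C,D,E,F,I,H,h], logical=[C,D,E,F,I,H,h,A,B]
After op 5 (replace(0, 'f')): offset=2, physical=[A,B,f,D,E,F,I,H,h], logical=[f,D,E,F,I,H,h,A,B]
After op 6 (replace(4, 'e')): offset=2, physical=[A,B,f,D,E,F,e,H,h], logical=[f,D,E,F,e,H,h,A,B]
After op 7 (rotate(-3)): offset=8, physical=[A,B,f,D,E,F,e,H,h], logical=[h,A,B,f,D,E,F,e,H]
After op 8 (rotate(+1)): offset=0, physical=[A,B,f,D,E,F,e,H,h], logical=[A,B,f,D,E,F,e,H,h]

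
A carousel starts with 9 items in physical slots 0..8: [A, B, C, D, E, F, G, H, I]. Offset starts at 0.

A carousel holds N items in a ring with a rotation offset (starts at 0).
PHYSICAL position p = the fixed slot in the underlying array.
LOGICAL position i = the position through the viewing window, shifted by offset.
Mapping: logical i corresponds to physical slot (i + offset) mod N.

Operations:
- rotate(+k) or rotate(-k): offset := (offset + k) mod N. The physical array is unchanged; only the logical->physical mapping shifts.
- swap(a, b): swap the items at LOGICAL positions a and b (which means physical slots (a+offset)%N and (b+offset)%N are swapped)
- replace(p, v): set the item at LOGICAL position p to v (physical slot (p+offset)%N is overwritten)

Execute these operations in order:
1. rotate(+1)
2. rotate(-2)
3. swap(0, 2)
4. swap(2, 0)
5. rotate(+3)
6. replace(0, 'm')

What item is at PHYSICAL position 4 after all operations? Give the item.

After op 1 (rotate(+1)): offset=1, physical=[A,B,C,D,E,F,G,H,I], logical=[B,C,D,E,F,G,H,I,A]
After op 2 (rotate(-2)): offset=8, physical=[A,B,C,D,E,F,G,H,I], logical=[I,A,B,C,D,E,F,G,H]
After op 3 (swap(0, 2)): offset=8, physical=[A,I,C,D,E,F,G,H,B], logical=[B,A,I,C,D,E,F,G,H]
After op 4 (swap(2, 0)): offset=8, physical=[A,B,C,D,E,F,G,H,I], logical=[I,A,B,C,D,E,F,G,H]
After op 5 (rotate(+3)): offset=2, physical=[A,B,C,D,E,F,G,H,I], logical=[C,D,E,F,G,H,I,A,B]
After op 6 (replace(0, 'm')): offset=2, physical=[A,B,m,D,E,F,G,H,I], logical=[m,D,E,F,G,H,I,A,B]

Answer: E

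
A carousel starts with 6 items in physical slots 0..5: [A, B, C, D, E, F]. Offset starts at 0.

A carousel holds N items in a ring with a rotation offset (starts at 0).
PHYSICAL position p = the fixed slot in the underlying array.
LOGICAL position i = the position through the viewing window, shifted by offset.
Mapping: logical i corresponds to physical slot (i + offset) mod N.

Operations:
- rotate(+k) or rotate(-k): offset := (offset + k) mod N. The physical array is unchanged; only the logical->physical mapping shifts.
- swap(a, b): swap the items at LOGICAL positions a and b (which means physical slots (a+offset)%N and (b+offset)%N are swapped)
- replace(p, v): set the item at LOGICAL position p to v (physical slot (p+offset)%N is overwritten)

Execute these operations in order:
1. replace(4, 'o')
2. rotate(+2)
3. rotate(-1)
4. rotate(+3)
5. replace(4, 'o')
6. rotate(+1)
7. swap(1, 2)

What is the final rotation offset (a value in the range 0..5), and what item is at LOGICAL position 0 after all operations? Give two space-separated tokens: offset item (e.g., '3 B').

After op 1 (replace(4, 'o')): offset=0, physical=[A,B,C,D,o,F], logical=[A,B,C,D,o,F]
After op 2 (rotate(+2)): offset=2, physical=[A,B,C,D,o,F], logical=[C,D,o,F,A,B]
After op 3 (rotate(-1)): offset=1, physical=[A,B,C,D,o,F], logical=[B,C,D,o,F,A]
After op 4 (rotate(+3)): offset=4, physical=[A,B,C,D,o,F], logical=[o,F,A,B,C,D]
After op 5 (replace(4, 'o')): offset=4, physical=[A,B,o,D,o,F], logical=[o,F,A,B,o,D]
After op 6 (rotate(+1)): offset=5, physical=[A,B,o,D,o,F], logical=[F,A,B,o,D,o]
After op 7 (swap(1, 2)): offset=5, physical=[B,A,o,D,o,F], logical=[F,B,A,o,D,o]

Answer: 5 F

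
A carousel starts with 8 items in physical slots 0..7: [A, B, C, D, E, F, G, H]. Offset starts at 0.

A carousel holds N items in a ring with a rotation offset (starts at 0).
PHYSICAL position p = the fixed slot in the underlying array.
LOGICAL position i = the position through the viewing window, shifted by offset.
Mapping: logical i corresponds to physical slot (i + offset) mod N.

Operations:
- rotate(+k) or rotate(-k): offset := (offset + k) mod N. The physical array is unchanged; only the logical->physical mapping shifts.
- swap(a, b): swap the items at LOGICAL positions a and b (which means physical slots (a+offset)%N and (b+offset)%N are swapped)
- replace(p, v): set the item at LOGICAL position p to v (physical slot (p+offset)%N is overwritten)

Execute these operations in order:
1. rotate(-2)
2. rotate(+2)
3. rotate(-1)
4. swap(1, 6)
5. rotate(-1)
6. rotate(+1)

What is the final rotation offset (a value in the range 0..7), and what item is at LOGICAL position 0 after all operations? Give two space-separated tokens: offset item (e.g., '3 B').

After op 1 (rotate(-2)): offset=6, physical=[A,B,C,D,E,F,G,H], logical=[G,H,A,B,C,D,E,F]
After op 2 (rotate(+2)): offset=0, physical=[A,B,C,D,E,F,G,H], logical=[A,B,C,D,E,F,G,H]
After op 3 (rotate(-1)): offset=7, physical=[A,B,C,D,E,F,G,H], logical=[H,A,B,C,D,E,F,G]
After op 4 (swap(1, 6)): offset=7, physical=[F,B,C,D,E,A,G,H], logical=[H,F,B,C,D,E,A,G]
After op 5 (rotate(-1)): offset=6, physical=[F,B,C,D,E,A,G,H], logical=[G,H,F,B,C,D,E,A]
After op 6 (rotate(+1)): offset=7, physical=[F,B,C,D,E,A,G,H], logical=[H,F,B,C,D,E,A,G]

Answer: 7 H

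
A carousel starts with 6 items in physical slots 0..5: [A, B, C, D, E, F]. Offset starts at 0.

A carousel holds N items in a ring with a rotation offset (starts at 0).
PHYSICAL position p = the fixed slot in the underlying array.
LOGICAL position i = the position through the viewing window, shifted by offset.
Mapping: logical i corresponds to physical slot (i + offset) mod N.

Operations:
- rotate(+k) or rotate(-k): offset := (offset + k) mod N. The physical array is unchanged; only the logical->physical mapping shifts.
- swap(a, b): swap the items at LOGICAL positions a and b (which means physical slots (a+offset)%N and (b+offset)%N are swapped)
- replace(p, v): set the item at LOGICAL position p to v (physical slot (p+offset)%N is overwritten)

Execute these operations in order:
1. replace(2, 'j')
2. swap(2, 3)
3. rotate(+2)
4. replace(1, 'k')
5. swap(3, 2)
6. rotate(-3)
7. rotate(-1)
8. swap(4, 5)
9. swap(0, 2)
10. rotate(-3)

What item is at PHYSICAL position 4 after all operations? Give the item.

After op 1 (replace(2, 'j')): offset=0, physical=[A,B,j,D,E,F], logical=[A,B,j,D,E,F]
After op 2 (swap(2, 3)): offset=0, physical=[A,B,D,j,E,F], logical=[A,B,D,j,E,F]
After op 3 (rotate(+2)): offset=2, physical=[A,B,D,j,E,F], logical=[D,j,E,F,A,B]
After op 4 (replace(1, 'k')): offset=2, physical=[A,B,D,k,E,F], logical=[D,k,E,F,A,B]
After op 5 (swap(3, 2)): offset=2, physical=[A,B,D,k,F,E], logical=[D,k,F,E,A,B]
After op 6 (rotate(-3)): offset=5, physical=[A,B,D,k,F,E], logical=[E,A,B,D,k,F]
After op 7 (rotate(-1)): offset=4, physical=[A,B,D,k,F,E], logical=[F,E,A,B,D,k]
After op 8 (swap(4, 5)): offset=4, physical=[A,B,k,D,F,E], logical=[F,E,A,B,k,D]
After op 9 (swap(0, 2)): offset=4, physical=[F,B,k,D,A,E], logical=[A,E,F,B,k,D]
After op 10 (rotate(-3)): offset=1, physical=[F,B,k,D,A,E], logical=[B,k,D,A,E,F]

Answer: A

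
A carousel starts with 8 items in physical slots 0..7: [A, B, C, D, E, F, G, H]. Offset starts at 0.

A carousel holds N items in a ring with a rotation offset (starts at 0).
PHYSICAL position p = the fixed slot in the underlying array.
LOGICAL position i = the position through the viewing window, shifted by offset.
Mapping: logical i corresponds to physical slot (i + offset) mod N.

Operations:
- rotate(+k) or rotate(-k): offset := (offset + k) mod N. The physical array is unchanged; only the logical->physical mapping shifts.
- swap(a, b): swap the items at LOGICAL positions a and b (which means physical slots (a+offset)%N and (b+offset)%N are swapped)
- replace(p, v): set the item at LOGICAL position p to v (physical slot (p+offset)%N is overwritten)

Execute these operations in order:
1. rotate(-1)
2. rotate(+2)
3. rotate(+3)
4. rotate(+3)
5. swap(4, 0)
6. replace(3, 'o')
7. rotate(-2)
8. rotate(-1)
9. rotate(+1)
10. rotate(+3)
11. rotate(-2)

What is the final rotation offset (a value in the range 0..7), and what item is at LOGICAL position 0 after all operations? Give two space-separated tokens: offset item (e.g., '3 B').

After op 1 (rotate(-1)): offset=7, physical=[A,B,C,D,E,F,G,H], logical=[H,A,B,C,D,E,F,G]
After op 2 (rotate(+2)): offset=1, physical=[A,B,C,D,E,F,G,H], logical=[B,C,D,E,F,G,H,A]
After op 3 (rotate(+3)): offset=4, physical=[A,B,C,D,E,F,G,H], logical=[E,F,G,H,A,B,C,D]
After op 4 (rotate(+3)): offset=7, physical=[A,B,C,D,E,F,G,H], logical=[H,A,B,C,D,E,F,G]
After op 5 (swap(4, 0)): offset=7, physical=[A,B,C,H,E,F,G,D], logical=[D,A,B,C,H,E,F,G]
After op 6 (replace(3, 'o')): offset=7, physical=[A,B,o,H,E,F,G,D], logical=[D,A,B,o,H,E,F,G]
After op 7 (rotate(-2)): offset=5, physical=[A,B,o,H,E,F,G,D], logical=[F,G,D,A,B,o,H,E]
After op 8 (rotate(-1)): offset=4, physical=[A,B,o,H,E,F,G,D], logical=[E,F,G,D,A,B,o,H]
After op 9 (rotate(+1)): offset=5, physical=[A,B,o,H,E,F,G,D], logical=[F,G,D,A,B,o,H,E]
After op 10 (rotate(+3)): offset=0, physical=[A,B,o,H,E,F,G,D], logical=[A,B,o,H,E,F,G,D]
After op 11 (rotate(-2)): offset=6, physical=[A,B,o,H,E,F,G,D], logical=[G,D,A,B,o,H,E,F]

Answer: 6 G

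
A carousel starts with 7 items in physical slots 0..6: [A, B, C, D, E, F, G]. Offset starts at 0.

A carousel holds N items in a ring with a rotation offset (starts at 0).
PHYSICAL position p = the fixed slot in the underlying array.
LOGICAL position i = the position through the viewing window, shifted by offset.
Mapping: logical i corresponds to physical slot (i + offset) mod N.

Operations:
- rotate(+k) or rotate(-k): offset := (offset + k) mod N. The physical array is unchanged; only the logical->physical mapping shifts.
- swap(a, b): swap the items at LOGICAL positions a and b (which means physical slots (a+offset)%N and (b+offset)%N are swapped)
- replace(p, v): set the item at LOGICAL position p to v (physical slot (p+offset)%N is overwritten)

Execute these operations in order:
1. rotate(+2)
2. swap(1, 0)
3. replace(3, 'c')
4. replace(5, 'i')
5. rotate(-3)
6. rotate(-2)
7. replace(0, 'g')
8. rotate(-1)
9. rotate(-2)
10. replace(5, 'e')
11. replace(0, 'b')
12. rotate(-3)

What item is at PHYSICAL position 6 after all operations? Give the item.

Answer: e

Derivation:
After op 1 (rotate(+2)): offset=2, physical=[A,B,C,D,E,F,G], logical=[C,D,E,F,G,A,B]
After op 2 (swap(1, 0)): offset=2, physical=[A,B,D,C,E,F,G], logical=[D,C,E,F,G,A,B]
After op 3 (replace(3, 'c')): offset=2, physical=[A,B,D,C,E,c,G], logical=[D,C,E,c,G,A,B]
After op 4 (replace(5, 'i')): offset=2, physical=[i,B,D,C,E,c,G], logical=[D,C,E,c,G,i,B]
After op 5 (rotate(-3)): offset=6, physical=[i,B,D,C,E,c,G], logical=[G,i,B,D,C,E,c]
After op 6 (rotate(-2)): offset=4, physical=[i,B,D,C,E,c,G], logical=[E,c,G,i,B,D,C]
After op 7 (replace(0, 'g')): offset=4, physical=[i,B,D,C,g,c,G], logical=[g,c,G,i,B,D,C]
After op 8 (rotate(-1)): offset=3, physical=[i,B,D,C,g,c,G], logical=[C,g,c,G,i,B,D]
After op 9 (rotate(-2)): offset=1, physical=[i,B,D,C,g,c,G], logical=[B,D,C,g,c,G,i]
After op 10 (replace(5, 'e')): offset=1, physical=[i,B,D,C,g,c,e], logical=[B,D,C,g,c,e,i]
After op 11 (replace(0, 'b')): offset=1, physical=[i,b,D,C,g,c,e], logical=[b,D,C,g,c,e,i]
After op 12 (rotate(-3)): offset=5, physical=[i,b,D,C,g,c,e], logical=[c,e,i,b,D,C,g]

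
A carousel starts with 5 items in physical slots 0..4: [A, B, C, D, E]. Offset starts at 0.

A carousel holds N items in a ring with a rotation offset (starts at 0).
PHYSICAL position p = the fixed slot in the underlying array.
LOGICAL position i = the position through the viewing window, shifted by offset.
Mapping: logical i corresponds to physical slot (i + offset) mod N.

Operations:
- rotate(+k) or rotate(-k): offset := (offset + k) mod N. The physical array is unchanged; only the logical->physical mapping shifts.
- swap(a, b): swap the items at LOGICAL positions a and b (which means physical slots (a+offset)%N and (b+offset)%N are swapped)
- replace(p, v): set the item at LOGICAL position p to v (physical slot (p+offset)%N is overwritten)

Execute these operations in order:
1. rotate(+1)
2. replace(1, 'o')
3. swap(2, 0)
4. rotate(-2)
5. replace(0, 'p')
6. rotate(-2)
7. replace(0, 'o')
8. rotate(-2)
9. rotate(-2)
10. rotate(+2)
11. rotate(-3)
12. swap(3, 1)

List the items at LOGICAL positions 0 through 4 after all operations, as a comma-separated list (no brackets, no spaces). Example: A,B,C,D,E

After op 1 (rotate(+1)): offset=1, physical=[A,B,C,D,E], logical=[B,C,D,E,A]
After op 2 (replace(1, 'o')): offset=1, physical=[A,B,o,D,E], logical=[B,o,D,E,A]
After op 3 (swap(2, 0)): offset=1, physical=[A,D,o,B,E], logical=[D,o,B,E,A]
After op 4 (rotate(-2)): offset=4, physical=[A,D,o,B,E], logical=[E,A,D,o,B]
After op 5 (replace(0, 'p')): offset=4, physical=[A,D,o,B,p], logical=[p,A,D,o,B]
After op 6 (rotate(-2)): offset=2, physical=[A,D,o,B,p], logical=[o,B,p,A,D]
After op 7 (replace(0, 'o')): offset=2, physical=[A,D,o,B,p], logical=[o,B,p,A,D]
After op 8 (rotate(-2)): offset=0, physical=[A,D,o,B,p], logical=[A,D,o,B,p]
After op 9 (rotate(-2)): offset=3, physical=[A,D,o,B,p], logical=[B,p,A,D,o]
After op 10 (rotate(+2)): offset=0, physical=[A,D,o,B,p], logical=[A,D,o,B,p]
After op 11 (rotate(-3)): offset=2, physical=[A,D,o,B,p], logical=[o,B,p,A,D]
After op 12 (swap(3, 1)): offset=2, physical=[B,D,o,A,p], logical=[o,A,p,B,D]

Answer: o,A,p,B,D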